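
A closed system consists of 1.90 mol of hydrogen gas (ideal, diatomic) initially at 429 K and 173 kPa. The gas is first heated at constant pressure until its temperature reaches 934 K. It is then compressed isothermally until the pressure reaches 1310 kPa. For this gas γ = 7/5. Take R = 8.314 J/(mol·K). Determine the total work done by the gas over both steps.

-21900 J

V₁ = nRT₁/P₁ = 1.90×8.314×429/173 = 39.2 L.
Step 1 — Isobaric: P stays 173 kPa; V/T = const ⇒ T₂ = 934 K, V₂ = 85.3 L.
W = PΔV = 173×(85.3−39.2) kPa·L = 7980 J.
ΔU = nCvΔT = 1.90×20.8×(934−429) = 19900 J.
Q = ΔU + W = nCpΔT = 27900 J.
State after step 1: P = 173 kPa, V = 85.3 L, T = 934 K.
Step 2 — Isothermal: T stays 934 K; PV = const ⇒ V₂ = 11.3 L, P₂ = 1310 kPa.
ΔU = 0 (ideal gas, T constant).
W = nRT ln(V₂/V₁) = 1.90×8.314×934×ln(0.132) = -29900 J.
Q = ΔU + W = -29900 J.
Net over both steps: W = -21900 J, Q = -1950 J, ΔU = 19900 J.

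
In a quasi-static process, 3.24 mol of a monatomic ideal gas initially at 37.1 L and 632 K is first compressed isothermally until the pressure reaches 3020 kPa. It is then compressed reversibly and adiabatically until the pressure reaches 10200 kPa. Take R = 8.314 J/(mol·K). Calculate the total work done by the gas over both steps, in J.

-48100 J

P₁ = nRT₁/V₁ = 3.24×8.314×632/37.1 = 459 kPa.
Step 1 — Isothermal: T stays 632 K; PV = const ⇒ V₂ = 5.64 L, P₂ = 3020 kPa.
ΔU = 0 (ideal gas, T constant).
W = nRT ln(V₂/V₁) = 3.24×8.314×632×ln(0.152) = -32100 J.
Q = ΔU + W = -32100 J.
State after step 1: P = 3020 kPa, V = 5.64 L, T = 632 K.
Step 2 — Adiabatic: T₂/T₁ = (P₂/P₁)^((γ−1)/γ) ⇒ T₂ = 632×(3.38)^0.400 = 1030 K; V₂ = 2.72 L.
ΔU = nCvΔT = 3.24×12.5×(1030−632) = 16000 J.
Q = 0 for an adiabatic process, so W = −ΔU = -16000 J.
Net over both steps: W = -48100 J, Q = -32100 J, ΔU = 16000 J.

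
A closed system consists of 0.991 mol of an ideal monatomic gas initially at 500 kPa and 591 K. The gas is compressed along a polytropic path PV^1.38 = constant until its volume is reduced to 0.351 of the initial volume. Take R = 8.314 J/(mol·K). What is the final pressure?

2120 kPa

V₁ = nRT₁/P₁ = 0.991×8.314×591/500 = 9.74 L.
Polytropic n=1.38: T₂ = T₁(V₁/V₂)^(n−1) = 591×(2.85)^0.38 = 880 K; P₂ = P₁(V₁/V₂)^n = 2120 kPa.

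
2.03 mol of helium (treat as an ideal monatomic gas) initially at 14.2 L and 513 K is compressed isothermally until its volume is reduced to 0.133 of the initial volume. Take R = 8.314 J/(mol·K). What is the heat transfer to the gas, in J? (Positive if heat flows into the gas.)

P₁ = nRT₁/V₁ = 2.03×8.314×513/14.2 = 610 kPa.
Isothermal: T stays 513 K; PV = const ⇒ V₂ = 1.89 L, P₂ = 4580 kPa.
ΔU = 0 (ideal gas, T constant).
W = nRT ln(V₂/V₁) = 2.03×8.314×513×ln(0.133) = -17500 J.
Q = ΔU + W = -17500 J.

-17500 J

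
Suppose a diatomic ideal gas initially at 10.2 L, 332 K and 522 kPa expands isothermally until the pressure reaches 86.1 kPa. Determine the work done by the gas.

9600 J

n = P₁V₁/(RT₁) = 522×10.2/(8.314×332) = 1.93 mol.
Isothermal: T stays 332 K; PV = const ⇒ V₂ = 61.8 L, P₂ = 86.1 kPa.
W = nRT ln(V₂/V₁) = 1.93×8.314×332×ln(6.06) = 9600 J.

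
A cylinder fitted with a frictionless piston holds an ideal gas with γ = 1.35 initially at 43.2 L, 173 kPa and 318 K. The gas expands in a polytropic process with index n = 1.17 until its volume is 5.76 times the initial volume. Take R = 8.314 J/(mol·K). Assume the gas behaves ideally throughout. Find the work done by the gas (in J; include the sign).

n = P₁V₁/(RT₁) = 173×43.2/(8.314×318) = 2.83 mol.
Polytropic n=1.17: T₂ = T₁(V₁/V₂)^(n−1) = 318×(0.174)^0.17 = 236 K; P₂ = P₁(V₁/V₂)^n = 22.3 kPa.
W = (P₁V₁−P₂V₂)/(n−1) = (173×43.2−22.3×249)/0.17 = 11300 J.

11300 J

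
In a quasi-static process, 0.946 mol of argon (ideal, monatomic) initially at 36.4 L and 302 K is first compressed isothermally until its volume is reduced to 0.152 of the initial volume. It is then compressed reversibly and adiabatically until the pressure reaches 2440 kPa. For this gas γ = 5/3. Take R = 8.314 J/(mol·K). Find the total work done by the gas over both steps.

P₁ = nRT₁/V₁ = 0.946×8.314×302/36.4 = 65.3 kPa.
Step 1 — Isothermal: T stays 302 K; PV = const ⇒ V₂ = 5.53 L, P₂ = 429 kPa.
ΔU = 0 (ideal gas, T constant).
W = nRT ln(V₂/V₁) = 0.946×8.314×302×ln(0.152) = -4470 J.
Q = ΔU + W = -4470 J.
State after step 1: P = 429 kPa, V = 5.53 L, T = 302 K.
Step 2 — Adiabatic: T₂/T₁ = (P₂/P₁)^((γ−1)/γ) ⇒ T₂ = 302×(5.68)^0.400 = 605 K; V₂ = 1.95 L.
ΔU = nCvΔT = 0.946×12.5×(605−302) = 3580 J.
Q = 0 for an adiabatic process, so W = −ΔU = -3580 J.
Net over both steps: W = -8050 J, Q = -4470 J, ΔU = 3580 J.

-8050 J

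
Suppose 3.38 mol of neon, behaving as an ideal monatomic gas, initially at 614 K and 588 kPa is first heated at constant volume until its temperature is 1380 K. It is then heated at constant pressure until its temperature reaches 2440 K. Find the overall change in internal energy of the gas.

V₁ = nRT₁/P₁ = 3.38×8.314×614/588 = 29.3 L.
Step 1 — Isochoric: V stays 29.3 L; P/T = const ⇒ T₂ = 1380 K, P₂ = 1320 kPa.
W = 0 (no volume change).
ΔU = nCvΔT = 3.38×12.5×(1380−614) = 32300 J.
Q = ΔU = 32300 J.
State after step 1: P = 1320 kPa, V = 29.3 L, T = 1380 K.
Step 2 — Isobaric: P stays 1320 kPa; V/T = const ⇒ T₂ = 2440 K, V₂ = 51.9 L.
W = PΔV = 1320×(51.9−29.3) kPa·L = 29800 J.
ΔU = nCvΔT = 3.38×12.5×(2440−1380) = 44700 J.
Q = ΔU + W = nCpΔT = 74500 J.
Net over both steps: W = 29800 J, Q = 107000 J, ΔU = 77000 J.

77000 J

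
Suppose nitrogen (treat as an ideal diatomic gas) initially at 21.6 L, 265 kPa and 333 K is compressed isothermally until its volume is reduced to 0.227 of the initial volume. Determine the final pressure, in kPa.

Isothermal: T stays 333 K; PV = const ⇒ V₂ = 4.90 L, P₂ = 1170 kPa.

1170 kPa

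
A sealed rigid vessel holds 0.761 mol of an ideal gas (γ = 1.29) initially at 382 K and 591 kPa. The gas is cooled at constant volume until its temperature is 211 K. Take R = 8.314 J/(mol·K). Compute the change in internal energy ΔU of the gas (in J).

V₁ = nRT₁/P₁ = 0.761×8.314×382/591 = 4.09 L.
Isochoric: V stays 4.09 L; P/T = const ⇒ T₂ = 211 K, P₂ = 326 kPa.
For an ideal gas ΔU = nCvΔT with Cv = R/(γ−1) = 28.7 J/(mol·K).
ΔU = 0.761×28.7×(211−382) = -3730 J.

-3730 J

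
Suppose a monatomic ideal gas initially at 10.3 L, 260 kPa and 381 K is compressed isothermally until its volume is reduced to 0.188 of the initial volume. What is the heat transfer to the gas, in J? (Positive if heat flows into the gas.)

-4480 J

n = P₁V₁/(RT₁) = 260×10.3/(8.314×381) = 0.845 mol.
Isothermal: T stays 381 K; PV = const ⇒ V₂ = 1.94 L, P₂ = 1380 kPa.
ΔU = 0 (ideal gas, T constant).
W = nRT ln(V₂/V₁) = 0.845×8.314×381×ln(0.188) = -4480 J.
Q = ΔU + W = -4480 J.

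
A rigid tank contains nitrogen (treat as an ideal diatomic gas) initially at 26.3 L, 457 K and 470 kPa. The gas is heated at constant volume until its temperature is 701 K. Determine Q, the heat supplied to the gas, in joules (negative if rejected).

16500 J

n = P₁V₁/(RT₁) = 470×26.3/(8.314×457) = 3.25 mol.
Isochoric: V stays 26.3 L; P/T = const ⇒ T₂ = 701 K, P₂ = 721 kPa.
W = 0 (no volume change).
ΔU = nCvΔT = 3.25×20.8×(701−457) = 16500 J.
Q = ΔU = 16500 J.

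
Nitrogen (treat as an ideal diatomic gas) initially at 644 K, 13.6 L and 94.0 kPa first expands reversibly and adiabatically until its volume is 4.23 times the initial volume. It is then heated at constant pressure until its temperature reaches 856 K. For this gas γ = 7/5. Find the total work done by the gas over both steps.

n = P₁V₁/(RT₁) = 94.0×13.6/(8.314×644) = 0.239 mol.
Step 1 — Adiabatic: TV^(γ−1) = const ⇒ T₂ = 644×(0.236)^0.400 = 362 K; PV^γ = const ⇒ P₂ = 12.5 kPa.
ΔU = nCvΔT = 0.239×20.8×(362−644) = -1400 J.
Q = 0 for an adiabatic process, so W = −ΔU = 1400 J.
State after step 1: P = 12.5 kPa, V = 57.5 L, T = 362 K.
Step 2 — Isobaric: P stays 12.5 kPa; V/T = const ⇒ T₂ = 856 K, V₂ = 136 L.
W = PΔV = 12.5×(136−57.5) kPa·L = 981 J.
ΔU = nCvΔT = 0.239×20.8×(856−362) = 2450 J.
Q = ΔU + W = nCpΔT = 3430 J.
Net over both steps: W = 2380 J, Q = 3430 J, ΔU = 1050 J.

2380 J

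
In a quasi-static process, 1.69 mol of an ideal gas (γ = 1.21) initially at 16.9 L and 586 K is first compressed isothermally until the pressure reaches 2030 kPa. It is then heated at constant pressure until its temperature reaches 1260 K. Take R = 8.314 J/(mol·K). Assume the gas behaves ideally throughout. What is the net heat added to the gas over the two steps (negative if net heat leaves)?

42800 J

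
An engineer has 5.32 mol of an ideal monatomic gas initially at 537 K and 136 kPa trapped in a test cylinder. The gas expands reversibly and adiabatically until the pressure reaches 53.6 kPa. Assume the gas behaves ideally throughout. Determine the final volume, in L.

V₁ = nRT₁/P₁ = 5.32×8.314×537/136 = 175 L.
Adiabatic: T₂/T₁ = (P₂/P₁)^((γ−1)/γ) ⇒ T₂ = 537×(0.394)^0.400 = 370 K; V₂ = 305 L.

305 L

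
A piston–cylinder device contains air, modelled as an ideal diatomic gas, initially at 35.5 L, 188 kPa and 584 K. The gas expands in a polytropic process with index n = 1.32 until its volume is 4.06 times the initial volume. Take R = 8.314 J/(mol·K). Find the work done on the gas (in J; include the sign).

n = P₁V₁/(RT₁) = 188×35.5/(8.314×584) = 1.37 mol.
Polytropic n=1.32: T₂ = T₁(V₁/V₂)^(n−1) = 584×(0.246)^0.32 = 373 K; P₂ = P₁(V₁/V₂)^n = 29.6 kPa.
W = (P₁V₁−P₂V₂)/(n−1) = (188×35.5−29.6×144)/0.32 = 7540 J.
Work done on the gas = −W_by = -7540 J.

-7540 J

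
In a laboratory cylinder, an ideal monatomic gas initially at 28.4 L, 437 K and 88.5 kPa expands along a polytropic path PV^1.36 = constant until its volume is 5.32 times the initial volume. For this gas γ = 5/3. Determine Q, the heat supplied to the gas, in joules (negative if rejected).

n = P₁V₁/(RT₁) = 88.5×28.4/(8.314×437) = 0.692 mol.
Polytropic n=1.36: T₂ = T₁(V₁/V₂)^(n−1) = 437×(0.188)^0.36 = 239 K; P₂ = P₁(V₁/V₂)^n = 9.11 kPa.
W = (P₁V₁−P₂V₂)/(n−1) = (88.5×28.4−9.11×151)/0.36 = 3160 J.
ΔU = nCvΔT = 0.692×12.5×(239−437) = -1700 J.
Q = ΔU + W = 1450 J.

1450 J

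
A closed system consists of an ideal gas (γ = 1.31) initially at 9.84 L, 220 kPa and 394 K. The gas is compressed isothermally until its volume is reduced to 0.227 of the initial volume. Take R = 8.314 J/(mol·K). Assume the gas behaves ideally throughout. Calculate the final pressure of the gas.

Isothermal: T stays 394 K; PV = const ⇒ V₂ = 2.23 L, P₂ = 969 kPa.

969 kPa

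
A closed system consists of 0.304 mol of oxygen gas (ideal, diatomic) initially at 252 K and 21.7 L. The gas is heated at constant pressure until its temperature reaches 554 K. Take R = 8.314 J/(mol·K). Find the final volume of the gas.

47.7 L

P₁ = nRT₁/V₁ = 0.304×8.314×252/21.7 = 29.4 kPa.
Isobaric: P stays 29.4 kPa; V/T = const ⇒ T₂ = 554 K, V₂ = 47.7 L.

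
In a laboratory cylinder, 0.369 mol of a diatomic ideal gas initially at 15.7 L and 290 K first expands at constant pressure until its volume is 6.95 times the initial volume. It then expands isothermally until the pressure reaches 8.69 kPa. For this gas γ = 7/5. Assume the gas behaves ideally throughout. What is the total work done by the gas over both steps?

16900 J

P₁ = nRT₁/V₁ = 0.369×8.314×290/15.7 = 56.7 kPa.
Step 1 — Isobaric: P stays 56.7 kPa; V/T = const ⇒ T₂ = 2020 K, V₂ = 109 L.
W = PΔV = 56.7×(109−15.7) kPa·L = 5290 J.
ΔU = nCvΔT = 0.369×20.8×(2020−290) = 13200 J.
Q = ΔU + W = nCpΔT = 18500 J.
State after step 1: P = 56.7 kPa, V = 109 L, T = 2020 K.
Step 2 — Isothermal: T stays 2020 K; PV = const ⇒ V₂ = 712 L, P₂ = 8.69 kPa.
ΔU = 0 (ideal gas, T constant).
W = nRT ln(V₂/V₁) = 0.369×8.314×2020×ln(6.52) = 11600 J.
Q = ΔU + W = 11600 J.
Net over both steps: W = 16900 J, Q = 30100 J, ΔU = 13200 J.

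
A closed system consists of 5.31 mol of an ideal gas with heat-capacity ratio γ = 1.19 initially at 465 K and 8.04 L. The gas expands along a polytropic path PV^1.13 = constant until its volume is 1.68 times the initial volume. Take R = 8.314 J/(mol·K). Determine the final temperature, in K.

P₁ = nRT₁/V₁ = 5.31×8.314×465/8.04 = 2550 kPa.
Polytropic n=1.13: T₂ = T₁(V₁/V₂)^(n−1) = 465×(0.595)^0.13 = 435 K; P₂ = P₁(V₁/V₂)^n = 1420 kPa.

435 K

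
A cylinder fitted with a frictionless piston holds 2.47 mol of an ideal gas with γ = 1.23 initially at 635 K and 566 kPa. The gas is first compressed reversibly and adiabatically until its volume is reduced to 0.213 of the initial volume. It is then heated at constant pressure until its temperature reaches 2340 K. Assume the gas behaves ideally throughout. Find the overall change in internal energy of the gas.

V₁ = nRT₁/P₁ = 2.47×8.314×635/566 = 23.0 L.
Step 1 — Adiabatic: TV^(γ−1) = const ⇒ T₂ = 635×(4.69)^0.230 = 906 K; PV^γ = const ⇒ P₂ = 3790 kPa.
ΔU = nCvΔT = 2.47×36.1×(906−635) = 24200 J.
Q = 0 for an adiabatic process, so W = −ΔU = -24200 J.
State after step 1: P = 3790 kPa, V = 4.91 L, T = 906 K.
Step 2 — Isobaric: P stays 3790 kPa; V/T = const ⇒ T₂ = 2340 K, V₂ = 12.7 L.
W = PΔV = 3790×(12.7−4.91) kPa·L = 29400 J.
ΔU = nCvΔT = 2.47×36.1×(2340−906) = 128000 J.
Q = ΔU + W = nCpΔT = 157000 J.
Net over both steps: W = 5220 J, Q = 157000 J, ΔU = 152000 J.

152000 J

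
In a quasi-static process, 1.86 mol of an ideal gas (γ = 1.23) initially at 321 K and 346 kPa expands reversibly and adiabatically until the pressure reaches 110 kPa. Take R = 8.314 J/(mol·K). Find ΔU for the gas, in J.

V₁ = nRT₁/P₁ = 1.86×8.314×321/346 = 14.3 L.
Adiabatic: T₂/T₁ = (P₂/P₁)^((γ−1)/γ) ⇒ T₂ = 321×(0.318)^0.187 = 259 K; V₂ = 36.4 L.
For an ideal gas ΔU = nCvΔT with Cv = R/(γ−1) = 36.1 J/(mol·K).
ΔU = 1.86×36.1×(259−321) = -4160 J.

-4160 J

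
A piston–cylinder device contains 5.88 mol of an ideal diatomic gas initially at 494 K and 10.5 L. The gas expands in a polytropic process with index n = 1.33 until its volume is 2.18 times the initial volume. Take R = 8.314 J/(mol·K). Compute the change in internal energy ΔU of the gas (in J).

-13700 J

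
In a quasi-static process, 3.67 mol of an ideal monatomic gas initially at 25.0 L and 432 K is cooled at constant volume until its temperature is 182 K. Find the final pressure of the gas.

222 kPa

P₁ = nRT₁/V₁ = 3.67×8.314×432/25.0 = 527 kPa.
Isochoric: V stays 25.0 L; P/T = const ⇒ T₂ = 182 K, P₂ = 222 kPa.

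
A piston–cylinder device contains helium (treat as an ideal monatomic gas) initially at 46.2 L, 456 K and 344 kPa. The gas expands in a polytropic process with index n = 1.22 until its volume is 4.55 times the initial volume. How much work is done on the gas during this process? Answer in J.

-20500 J

n = P₁V₁/(RT₁) = 344×46.2/(8.314×456) = 4.19 mol.
Polytropic n=1.22: T₂ = T₁(V₁/V₂)^(n−1) = 456×(0.220)^0.22 = 327 K; P₂ = P₁(V₁/V₂)^n = 54.2 kPa.
W = (P₁V₁−P₂V₂)/(n−1) = (344×46.2−54.2×210)/0.22 = 20500 J.
Work done on the gas = −W_by = -20500 J.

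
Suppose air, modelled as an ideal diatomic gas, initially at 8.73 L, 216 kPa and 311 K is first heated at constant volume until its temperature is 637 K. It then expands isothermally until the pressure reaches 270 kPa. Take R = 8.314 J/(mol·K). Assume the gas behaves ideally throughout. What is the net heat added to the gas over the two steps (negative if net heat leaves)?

6850 J

n = P₁V₁/(RT₁) = 216×8.73/(8.314×311) = 0.729 mol.
Step 1 — Isochoric: V stays 8.73 L; P/T = const ⇒ T₂ = 637 K, P₂ = 442 kPa.
W = 0 (no volume change).
ΔU = nCvΔT = 0.729×20.8×(637−311) = 4940 J.
Q = ΔU = 4940 J.
State after step 1: P = 442 kPa, V = 8.73 L, T = 637 K.
Step 2 — Isothermal: T stays 637 K; PV = const ⇒ V₂ = 14.3 L, P₂ = 270 kPa.
ΔU = 0 (ideal gas, T constant).
W = nRT ln(V₂/V₁) = 0.729×8.314×637×ln(1.64) = 1910 J.
Q = ΔU + W = 1910 J.
Net over both steps: W = 1910 J, Q = 6850 J, ΔU = 4940 J.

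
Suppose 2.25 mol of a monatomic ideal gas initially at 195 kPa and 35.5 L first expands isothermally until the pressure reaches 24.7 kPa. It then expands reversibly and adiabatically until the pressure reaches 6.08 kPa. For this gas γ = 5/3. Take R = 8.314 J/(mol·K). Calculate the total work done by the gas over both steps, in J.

18800 J

T₁ = P₁V₁/(nR) = 195×35.5/(2.25×8.314) = 370 K.
Step 1 — Isothermal: T stays 370 K; PV = const ⇒ V₂ = 280 L, P₂ = 24.7 kPa.
ΔU = 0 (ideal gas, T constant).
W = nRT ln(V₂/V₁) = 2.25×8.314×370×ln(7.89) = 14300 J.
Q = ΔU + W = 14300 J.
State after step 1: P = 24.7 kPa, V = 280 L, T = 370 K.
Step 2 — Adiabatic: T₂/T₁ = (P₂/P₁)^((γ−1)/γ) ⇒ T₂ = 370×(0.246)^0.400 = 211 K; V₂ = 650 L.
ΔU = nCvΔT = 2.25×12.5×(211−370) = -4460 J.
Q = 0 for an adiabatic process, so W = −ΔU = 4460 J.
Net over both steps: W = 18800 J, Q = 14300 J, ΔU = -4460 J.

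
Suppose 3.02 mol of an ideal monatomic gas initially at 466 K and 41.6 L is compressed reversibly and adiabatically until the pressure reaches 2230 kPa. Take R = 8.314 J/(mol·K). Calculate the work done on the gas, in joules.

P₁ = nRT₁/V₁ = 3.02×8.314×466/41.6 = 281 kPa.
Adiabatic: T₂/T₁ = (P₂/P₁)^((γ−1)/γ) ⇒ T₂ = 466×(7.93)^0.400 = 1070 K; V₂ = 12.0 L.
ΔU = nCvΔT = 3.02×12.5×(1070−466) = 22600 J.
Q = 0 for an adiabatic process, so W = −ΔU = -22600 J.
Work done on the gas = −W_by = 22600 J.

22600 J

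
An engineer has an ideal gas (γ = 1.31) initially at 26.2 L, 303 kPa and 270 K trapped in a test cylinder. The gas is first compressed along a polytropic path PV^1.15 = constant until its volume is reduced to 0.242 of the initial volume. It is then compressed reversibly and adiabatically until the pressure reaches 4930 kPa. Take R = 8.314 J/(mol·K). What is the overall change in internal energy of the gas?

16100 J

n = P₁V₁/(RT₁) = 303×26.2/(8.314×270) = 3.54 mol.
Step 1 — Polytropic n=1.15: T₂ = T₁(V₁/V₂)^(n−1) = 270×(4.13)^0.15 = 334 K; P₂ = P₁(V₁/V₂)^n = 1550 kPa.
W = (P₁V₁−P₂V₂)/(n−1) = (303×26.2−1550×6.34)/0.15 = -12600 J.
ΔU = nCvΔT = 3.54×26.8×(334−270) = 6070 J.
Q = ΔU + W = -6480 J.
State after step 1: P = 1550 kPa, V = 6.34 L, T = 334 K.
Step 2 — Adiabatic: T₂/T₁ = (P₂/P₁)^((γ−1)/γ) ⇒ T₂ = 334×(3.18)^0.237 = 439 K; V₂ = 2.62 L.
ΔU = nCvΔT = 3.54×26.8×(439−334) = 9990 J.
Q = 0 for an adiabatic process, so W = −ΔU = -9990 J.
Net over both steps: W = -22500 J, Q = -6480 J, ΔU = 16100 J.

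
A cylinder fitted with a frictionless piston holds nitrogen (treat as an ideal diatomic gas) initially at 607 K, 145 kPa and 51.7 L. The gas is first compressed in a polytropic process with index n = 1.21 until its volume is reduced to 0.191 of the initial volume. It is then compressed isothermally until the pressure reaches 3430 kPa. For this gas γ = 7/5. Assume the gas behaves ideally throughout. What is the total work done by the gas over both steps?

n = P₁V₁/(RT₁) = 145×51.7/(8.314×607) = 1.49 mol.
Step 1 — Polytropic n=1.21: T₂ = T₁(V₁/V₂)^(n−1) = 607×(5.24)^0.21 = 859 K; P₂ = P₁(V₁/V₂)^n = 1070 kPa.
W = (P₁V₁−P₂V₂)/(n−1) = (145×51.7−1070×9.87)/0.21 = -14800 J.
ΔU = nCvΔT = 1.49×20.8×(859−607) = 7790 J.
Q = ΔU + W = -7050 J.
State after step 1: P = 1070 kPa, V = 9.87 L, T = 859 K.
Step 2 — Isothermal: T stays 859 K; PV = const ⇒ V₂ = 3.09 L, P₂ = 3430 kPa.
ΔU = 0 (ideal gas, T constant).
W = nRT ln(V₂/V₁) = 1.49×8.314×859×ln(0.313) = -12300 J.
Q = ΔU + W = -12300 J.
Net over both steps: W = -27200 J, Q = -19400 J, ΔU = 7790 J.

-27200 J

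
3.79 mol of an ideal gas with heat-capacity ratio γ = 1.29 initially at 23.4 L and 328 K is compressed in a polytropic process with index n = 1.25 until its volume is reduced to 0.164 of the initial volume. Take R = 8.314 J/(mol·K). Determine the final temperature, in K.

515 K

P₁ = nRT₁/V₁ = 3.79×8.314×328/23.4 = 442 kPa.
Polytropic n=1.25: T₂ = T₁(V₁/V₂)^(n−1) = 328×(6.10)^0.25 = 515 K; P₂ = P₁(V₁/V₂)^n = 4230 kPa.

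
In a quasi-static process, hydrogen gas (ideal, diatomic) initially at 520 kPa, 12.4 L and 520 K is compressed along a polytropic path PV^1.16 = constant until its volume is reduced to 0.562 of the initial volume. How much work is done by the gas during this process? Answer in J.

n = P₁V₁/(RT₁) = 520×12.4/(8.314×520) = 1.49 mol.
Polytropic n=1.16: T₂ = T₁(V₁/V₂)^(n−1) = 520×(1.78)^0.16 = 570 K; P₂ = P₁(V₁/V₂)^n = 1010 kPa.
W = (P₁V₁−P₂V₂)/(n−1) = (520×12.4−1010×6.97)/0.16 = -3890 J.

-3890 J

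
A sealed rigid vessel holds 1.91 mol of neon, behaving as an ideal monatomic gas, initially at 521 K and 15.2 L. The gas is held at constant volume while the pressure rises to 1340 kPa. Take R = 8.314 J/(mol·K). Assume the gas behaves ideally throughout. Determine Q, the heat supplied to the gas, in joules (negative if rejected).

P₁ = nRT₁/V₁ = 1.91×8.314×521/15.2 = 544 kPa.
Isochoric: V stays 15.2 L; P/T = const ⇒ T₂ = 1280 K, P₂ = 1340 kPa.
W = 0 (no volume change).
ΔU = nCvΔT = 1.91×12.5×(1280−521) = 18100 J.
Q = ΔU = 18100 J.

18100 J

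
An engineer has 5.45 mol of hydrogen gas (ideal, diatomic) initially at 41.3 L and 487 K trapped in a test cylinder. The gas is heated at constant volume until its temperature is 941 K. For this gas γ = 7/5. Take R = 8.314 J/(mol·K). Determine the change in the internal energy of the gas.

51400 J

P₁ = nRT₁/V₁ = 5.45×8.314×487/41.3 = 534 kPa.
Isochoric: V stays 41.3 L; P/T = const ⇒ T₂ = 941 K, P₂ = 1030 kPa.
For an ideal gas ΔU = nCvΔT with Cv = (5/2)R = 20.8 J/(mol·K).
ΔU = 5.45×20.8×(941−487) = 51400 J.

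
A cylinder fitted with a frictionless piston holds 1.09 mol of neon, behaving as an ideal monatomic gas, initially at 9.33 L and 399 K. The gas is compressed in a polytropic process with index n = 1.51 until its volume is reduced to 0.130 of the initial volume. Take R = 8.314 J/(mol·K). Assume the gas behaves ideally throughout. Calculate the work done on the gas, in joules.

13000 J

P₁ = nRT₁/V₁ = 1.09×8.314×399/9.33 = 388 kPa.
Polytropic n=1.51: T₂ = T₁(V₁/V₂)^(n−1) = 399×(7.69)^0.51 = 1130 K; P₂ = P₁(V₁/V₂)^n = 8440 kPa.
W = (P₁V₁−P₂V₂)/(n−1) = (388×9.33−8440×1.21)/0.51 = -13000 J.
Work done on the gas = −W_by = 13000 J.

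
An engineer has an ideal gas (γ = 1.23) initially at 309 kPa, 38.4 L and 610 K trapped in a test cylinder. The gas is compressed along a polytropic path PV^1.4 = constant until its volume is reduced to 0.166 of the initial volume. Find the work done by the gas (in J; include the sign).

-31200 J

n = P₁V₁/(RT₁) = 309×38.4/(8.314×610) = 2.34 mol.
Polytropic n=1.4: T₂ = T₁(V₁/V₂)^(n−1) = 610×(6.02)^0.40 = 1250 K; P₂ = P₁(V₁/V₂)^n = 3820 kPa.
W = (P₁V₁−P₂V₂)/(n−1) = (309×38.4−3820×6.37)/0.40 = -31200 J.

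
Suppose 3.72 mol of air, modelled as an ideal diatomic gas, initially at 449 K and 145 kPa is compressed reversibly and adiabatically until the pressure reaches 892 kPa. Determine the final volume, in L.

V₁ = nRT₁/P₁ = 3.72×8.314×449/145 = 95.8 L.
Adiabatic: T₂/T₁ = (P₂/P₁)^((γ−1)/γ) ⇒ T₂ = 449×(6.15)^0.286 = 755 K; V₂ = 26.2 L.

26.2 L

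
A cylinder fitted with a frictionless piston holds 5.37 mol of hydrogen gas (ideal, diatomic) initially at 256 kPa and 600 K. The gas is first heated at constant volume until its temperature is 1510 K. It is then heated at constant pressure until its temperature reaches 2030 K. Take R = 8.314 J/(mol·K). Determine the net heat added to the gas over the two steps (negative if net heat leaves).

V₁ = nRT₁/P₁ = 5.37×8.314×600/256 = 105 L.
Step 1 — Isochoric: V stays 105 L; P/T = const ⇒ T₂ = 1510 K, P₂ = 644 kPa.
W = 0 (no volume change).
ΔU = nCvΔT = 5.37×20.8×(1510−600) = 102000 J.
Q = ΔU = 102000 J.
State after step 1: P = 644 kPa, V = 105 L, T = 1510 K.
Step 2 — Isobaric: P stays 644 kPa; V/T = const ⇒ T₂ = 2030 K, V₂ = 141 L.
W = PΔV = 644×(141−105) kPa·L = 23200 J.
ΔU = nCvΔT = 5.37×20.8×(2030−1510) = 58000 J.
Q = ΔU + W = nCpΔT = 81300 J.
Net over both steps: W = 23200 J, Q = 183000 J, ΔU = 160000 J.

183000 J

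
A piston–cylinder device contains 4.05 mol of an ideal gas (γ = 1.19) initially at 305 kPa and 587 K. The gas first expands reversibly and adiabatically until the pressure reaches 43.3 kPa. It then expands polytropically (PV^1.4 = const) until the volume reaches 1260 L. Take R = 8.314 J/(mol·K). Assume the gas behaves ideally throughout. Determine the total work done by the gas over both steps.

42800 J

V₁ = nRT₁/P₁ = 4.05×8.314×587/305 = 64.8 L.
Step 1 — Adiabatic: T₂/T₁ = (P₂/P₁)^((γ−1)/γ) ⇒ T₂ = 587×(0.142)^0.160 = 430 K; V₂ = 334 L.
ΔU = nCvΔT = 4.05×43.8×(430−587) = -27900 J.
Q = 0 for an adiabatic process, so W = −ΔU = 27900 J.
State after step 1: P = 43.3 kPa, V = 334 L, T = 430 K.
Step 2 — Polytropic n=1.4: T₂ = T₁(V₁/V₂)^(n−1) = 430×(0.265)^0.40 = 253 K; P₂ = P₁(V₁/V₂)^n = 6.76 kPa.
W = (P₁V₁−P₂V₂)/(n−1) = (43.3×334−6.76×1260)/0.40 = 14900 J.
ΔU = nCvΔT = 4.05×43.8×(253−430) = -31400 J.
Q = ΔU + W = -16500 J.
Net over both steps: W = 42800 J, Q = -16500 J, ΔU = -59200 J.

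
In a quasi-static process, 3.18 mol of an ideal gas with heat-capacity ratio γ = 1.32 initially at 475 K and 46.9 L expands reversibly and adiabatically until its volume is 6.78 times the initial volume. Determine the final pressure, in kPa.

21.4 kPa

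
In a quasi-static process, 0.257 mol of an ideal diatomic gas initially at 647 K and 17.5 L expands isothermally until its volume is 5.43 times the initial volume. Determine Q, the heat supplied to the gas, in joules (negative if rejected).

P₁ = nRT₁/V₁ = 0.257×8.314×647/17.5 = 79.0 kPa.
Isothermal: T stays 647 K; PV = const ⇒ V₂ = 95.0 L, P₂ = 14.5 kPa.
ΔU = 0 (ideal gas, T constant).
W = nRT ln(V₂/V₁) = 0.257×8.314×647×ln(5.43) = 2340 J.
Q = ΔU + W = 2340 J.

2340 J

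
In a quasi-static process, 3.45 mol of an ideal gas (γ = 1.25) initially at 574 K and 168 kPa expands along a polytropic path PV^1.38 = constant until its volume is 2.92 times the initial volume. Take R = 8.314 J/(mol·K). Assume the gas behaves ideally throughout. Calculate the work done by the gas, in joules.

14500 J

V₁ = nRT₁/P₁ = 3.45×8.314×574/168 = 98.0 L.
Polytropic n=1.38: T₂ = T₁(V₁/V₂)^(n−1) = 574×(0.342)^0.38 = 382 K; P₂ = P₁(V₁/V₂)^n = 38.3 kPa.
W = (P₁V₁−P₂V₂)/(n−1) = (168×98.0−38.3×286)/0.38 = 14500 J.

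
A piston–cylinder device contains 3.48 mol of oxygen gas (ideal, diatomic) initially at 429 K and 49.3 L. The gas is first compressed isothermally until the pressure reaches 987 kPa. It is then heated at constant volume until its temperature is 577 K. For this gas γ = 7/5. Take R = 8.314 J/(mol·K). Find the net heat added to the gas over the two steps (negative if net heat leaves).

P₁ = nRT₁/V₁ = 3.48×8.314×429/49.3 = 252 kPa.
Step 1 — Isothermal: T stays 429 K; PV = const ⇒ V₂ = 12.6 L, P₂ = 987 kPa.
ΔU = 0 (ideal gas, T constant).
W = nRT ln(V₂/V₁) = 3.48×8.314×429×ln(0.255) = -17000 J.
Q = ΔU + W = -17000 J.
State after step 1: P = 987 kPa, V = 12.6 L, T = 429 K.
Step 2 — Isochoric: V stays 12.6 L; P/T = const ⇒ T₂ = 577 K, P₂ = 1330 kPa.
W = 0 (no volume change).
ΔU = nCvΔT = 3.48×20.8×(577−429) = 10700 J.
Q = ΔU = 10700 J.
Net over both steps: W = -17000 J, Q = -6250 J, ΔU = 10700 J.

-6250 J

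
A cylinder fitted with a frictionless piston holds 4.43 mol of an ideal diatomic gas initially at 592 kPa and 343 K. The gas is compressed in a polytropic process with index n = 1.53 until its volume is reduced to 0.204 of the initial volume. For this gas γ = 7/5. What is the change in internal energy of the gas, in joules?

V₁ = nRT₁/P₁ = 4.43×8.314×343/592 = 21.3 L.
Polytropic n=1.53: T₂ = T₁(V₁/V₂)^(n−1) = 343×(4.90)^0.53 = 797 K; P₂ = P₁(V₁/V₂)^n = 6740 kPa.
For an ideal gas ΔU = nCvΔT with Cv = (5/2)R = 20.8 J/(mol·K).
ΔU = 4.43×20.8×(797−343) = 41800 J.

41800 J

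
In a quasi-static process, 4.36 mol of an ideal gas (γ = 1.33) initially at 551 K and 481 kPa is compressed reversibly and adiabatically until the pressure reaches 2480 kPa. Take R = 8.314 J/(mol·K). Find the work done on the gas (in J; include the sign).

30400 J

V₁ = nRT₁/P₁ = 4.36×8.314×551/481 = 41.5 L.
Adiabatic: T₂/T₁ = (P₂/P₁)^((γ−1)/γ) ⇒ T₂ = 551×(5.16)^0.248 = 828 K; V₂ = 12.1 L.
ΔU = nCvΔT = 4.36×25.2×(828−551) = 30400 J.
Q = 0 for an adiabatic process, so W = −ΔU = -30400 J.
Work done on the gas = −W_by = 30400 J.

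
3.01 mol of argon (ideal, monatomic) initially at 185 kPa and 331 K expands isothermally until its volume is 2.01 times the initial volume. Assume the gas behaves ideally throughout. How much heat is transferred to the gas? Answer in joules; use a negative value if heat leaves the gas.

V₁ = nRT₁/P₁ = 3.01×8.314×331/185 = 44.8 L.
Isothermal: T stays 331 K; PV = const ⇒ V₂ = 90.0 L, P₂ = 92.0 kPa.
ΔU = 0 (ideal gas, T constant).
W = nRT ln(V₂/V₁) = 3.01×8.314×331×ln(2.01) = 5780 J.
Q = ΔU + W = 5780 J.

5780 J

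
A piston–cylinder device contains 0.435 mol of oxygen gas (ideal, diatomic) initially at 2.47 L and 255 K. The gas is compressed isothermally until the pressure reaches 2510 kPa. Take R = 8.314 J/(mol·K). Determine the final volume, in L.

0.367 L

P₁ = nRT₁/V₁ = 0.435×8.314×255/2.47 = 373 kPa.
Isothermal: T stays 255 K; PV = const ⇒ V₂ = 0.367 L, P₂ = 2510 kPa.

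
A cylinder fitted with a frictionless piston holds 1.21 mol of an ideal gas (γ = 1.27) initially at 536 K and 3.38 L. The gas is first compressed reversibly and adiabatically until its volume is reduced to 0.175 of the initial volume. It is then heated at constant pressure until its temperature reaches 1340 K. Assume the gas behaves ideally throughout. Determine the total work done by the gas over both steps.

-7150 J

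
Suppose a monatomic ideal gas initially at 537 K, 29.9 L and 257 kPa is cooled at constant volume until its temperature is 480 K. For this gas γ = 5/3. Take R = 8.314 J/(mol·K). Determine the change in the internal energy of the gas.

-1220 J

n = P₁V₁/(RT₁) = 257×29.9/(8.314×537) = 1.72 mol.
Isochoric: V stays 29.9 L; P/T = const ⇒ T₂ = 480 K, P₂ = 230 kPa.
For an ideal gas ΔU = nCvΔT with Cv = (3/2)R = 12.5 J/(mol·K).
ΔU = 1.72×12.5×(480−537) = -1220 J.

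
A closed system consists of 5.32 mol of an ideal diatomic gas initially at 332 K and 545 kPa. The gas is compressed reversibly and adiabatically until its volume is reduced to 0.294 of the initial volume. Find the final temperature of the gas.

V₁ = nRT₁/P₁ = 5.32×8.314×332/545 = 26.9 L.
Adiabatic: TV^(γ−1) = const ⇒ T₂ = 332×(3.40)^0.400 = 542 K; PV^γ = const ⇒ P₂ = 3020 kPa.

542 K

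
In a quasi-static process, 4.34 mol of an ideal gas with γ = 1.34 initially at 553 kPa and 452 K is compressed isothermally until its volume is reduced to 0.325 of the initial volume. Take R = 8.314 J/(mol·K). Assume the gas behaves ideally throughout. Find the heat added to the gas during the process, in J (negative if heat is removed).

-18300 J

V₁ = nRT₁/P₁ = 4.34×8.314×452/553 = 29.5 L.
Isothermal: T stays 452 K; PV = const ⇒ V₂ = 9.59 L, P₂ = 1700 kPa.
ΔU = 0 (ideal gas, T constant).
W = nRT ln(V₂/V₁) = 4.34×8.314×452×ln(0.325) = -18300 J.
Q = ΔU + W = -18300 J.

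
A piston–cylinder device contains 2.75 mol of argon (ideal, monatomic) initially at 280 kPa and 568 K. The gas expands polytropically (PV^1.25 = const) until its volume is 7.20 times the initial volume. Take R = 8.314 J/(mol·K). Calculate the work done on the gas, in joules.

V₁ = nRT₁/P₁ = 2.75×8.314×568/280 = 46.4 L.
Polytropic n=1.25: T₂ = T₁(V₁/V₂)^(n−1) = 568×(0.139)^0.25 = 347 K; P₂ = P₁(V₁/V₂)^n = 23.7 kPa.
W = (P₁V₁−P₂V₂)/(n−1) = (280×46.4−23.7×334)/0.25 = 20200 J.
Work done on the gas = −W_by = -20200 J.

-20200 J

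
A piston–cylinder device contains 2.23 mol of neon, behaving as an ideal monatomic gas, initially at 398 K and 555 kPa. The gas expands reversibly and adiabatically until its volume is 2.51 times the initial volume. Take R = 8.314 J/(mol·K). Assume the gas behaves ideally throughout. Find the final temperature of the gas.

V₁ = nRT₁/P₁ = 2.23×8.314×398/555 = 13.3 L.
Adiabatic: TV^(γ−1) = const ⇒ T₂ = 398×(0.398)^0.667 = 215 K; PV^γ = const ⇒ P₂ = 120 kPa.

215 K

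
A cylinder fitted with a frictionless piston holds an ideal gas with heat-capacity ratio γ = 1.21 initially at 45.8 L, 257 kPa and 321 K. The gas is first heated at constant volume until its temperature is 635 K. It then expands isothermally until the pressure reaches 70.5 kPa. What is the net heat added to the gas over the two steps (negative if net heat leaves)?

101000 J

n = P₁V₁/(RT₁) = 257×45.8/(8.314×321) = 4.41 mol.
Step 1 — Isochoric: V stays 45.8 L; P/T = const ⇒ T₂ = 635 K, P₂ = 508 kPa.
W = 0 (no volume change).
ΔU = nCvΔT = 4.41×39.6×(635−321) = 54800 J.
Q = ΔU = 54800 J.
State after step 1: P = 508 kPa, V = 45.8 L, T = 635 K.
Step 2 — Isothermal: T stays 635 K; PV = const ⇒ V₂ = 330 L, P₂ = 70.5 kPa.
ΔU = 0 (ideal gas, T constant).
W = nRT ln(V₂/V₁) = 4.41×8.314×635×ln(7.21) = 46000 J.
Q = ΔU + W = 46000 J.
Net over both steps: W = 46000 J, Q = 101000 J, ΔU = 54800 J.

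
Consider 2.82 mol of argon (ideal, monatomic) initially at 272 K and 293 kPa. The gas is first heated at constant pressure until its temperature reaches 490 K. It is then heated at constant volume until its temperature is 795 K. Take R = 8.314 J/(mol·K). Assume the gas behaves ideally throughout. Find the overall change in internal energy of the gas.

V₁ = nRT₁/P₁ = 2.82×8.314×272/293 = 21.8 L.
Step 1 — Isobaric: P stays 293 kPa; V/T = const ⇒ T₂ = 490 K, V₂ = 39.2 L.
W = PΔV = 293×(39.2−21.8) kPa·L = 5110 J.
ΔU = nCvΔT = 2.82×12.5×(490−272) = 7670 J.
Q = ΔU + W = nCpΔT = 12800 J.
State after step 1: P = 293 kPa, V = 39.2 L, T = 490 K.
Step 2 — Isochoric: V stays 39.2 L; P/T = const ⇒ T₂ = 795 K, P₂ = 475 kPa.
W = 0 (no volume change).
ΔU = nCvΔT = 2.82×12.5×(795−490) = 10700 J.
Q = ΔU = 10700 J.
Net over both steps: W = 5110 J, Q = 23500 J, ΔU = 18400 J.

18400 J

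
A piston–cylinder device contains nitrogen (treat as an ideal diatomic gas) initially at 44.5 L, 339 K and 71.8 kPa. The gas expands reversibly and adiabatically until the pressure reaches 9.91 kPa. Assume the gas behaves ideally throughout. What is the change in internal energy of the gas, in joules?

n = P₁V₁/(RT₁) = 71.8×44.5/(8.314×339) = 1.13 mol.
Adiabatic: T₂/T₁ = (P₂/P₁)^((γ−1)/γ) ⇒ T₂ = 339×(0.138)^0.286 = 193 K; V₂ = 183 L.
For an ideal gas ΔU = nCvΔT with Cv = (5/2)R = 20.8 J/(mol·K).
ΔU = 1.13×20.8×(193−339) = -3450 J.

-3450 J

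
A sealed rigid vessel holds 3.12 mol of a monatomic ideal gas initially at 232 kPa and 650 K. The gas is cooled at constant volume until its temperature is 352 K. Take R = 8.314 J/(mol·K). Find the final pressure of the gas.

V₁ = nRT₁/P₁ = 3.12×8.314×650/232 = 72.7 L.
Isochoric: V stays 72.7 L; P/T = const ⇒ T₂ = 352 K, P₂ = 126 kPa.

126 kPa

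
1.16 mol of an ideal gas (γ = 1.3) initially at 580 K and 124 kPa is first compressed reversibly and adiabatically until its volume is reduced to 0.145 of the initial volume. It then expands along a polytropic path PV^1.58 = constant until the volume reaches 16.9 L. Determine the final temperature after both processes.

597 K

V₁ = nRT₁/P₁ = 1.16×8.314×580/124 = 45.1 L.
Step 1 — Adiabatic: TV^(γ−1) = const ⇒ T₂ = 580×(6.90)^0.300 = 1040 K; PV^γ = const ⇒ P₂ = 1530 kPa.
ΔU = nCvΔT = 1.16×27.7×(1040−580) = 14600 J.
Q = 0 for an adiabatic process, so W = −ΔU = -14600 J.
State after step 1: P = 1530 kPa, V = 6.54 L, T = 1040 K.
Step 2 — Polytropic n=1.58: T₂ = T₁(V₁/V₂)^(n−1) = 1040×(0.387)^0.58 = 597 K; P₂ = P₁(V₁/V₂)^n = 341 kPa.
W = (P₁V₁−P₂V₂)/(n−1) = (1530×6.54−341×16.9)/0.58 = 7290 J.
ΔU = nCvΔT = 1.16×27.7×(597−1040) = -14100 J.
Q = ΔU + W = -6800 J.
Net over both steps: W = -7350 J, Q = -6800 J, ΔU = 544 J.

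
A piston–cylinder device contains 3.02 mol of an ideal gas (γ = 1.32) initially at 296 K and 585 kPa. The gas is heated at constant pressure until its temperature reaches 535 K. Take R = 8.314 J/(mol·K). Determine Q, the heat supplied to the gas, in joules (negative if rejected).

V₁ = nRT₁/P₁ = 3.02×8.314×296/585 = 12.7 L.
Isobaric: P stays 585 kPa; V/T = const ⇒ T₂ = 535 K, V₂ = 23.0 L.
W = PΔV = 585×(23.0−12.7) kPa·L = 6000 J.
ΔU = nCvΔT = 3.02×26.0×(535−296) = 18800 J.
Q = ΔU + W = nCpΔT = 24800 J.

24800 J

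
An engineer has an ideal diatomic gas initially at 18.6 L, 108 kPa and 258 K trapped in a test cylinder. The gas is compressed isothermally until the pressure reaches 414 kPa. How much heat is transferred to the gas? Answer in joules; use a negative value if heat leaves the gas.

n = P₁V₁/(RT₁) = 108×18.6/(8.314×258) = 0.936 mol.
Isothermal: T stays 258 K; PV = const ⇒ V₂ = 4.85 L, P₂ = 414 kPa.
ΔU = 0 (ideal gas, T constant).
W = nRT ln(V₂/V₁) = 0.936×8.314×258×ln(0.261) = -2700 J.
Q = ΔU + W = -2700 J.

-2700 J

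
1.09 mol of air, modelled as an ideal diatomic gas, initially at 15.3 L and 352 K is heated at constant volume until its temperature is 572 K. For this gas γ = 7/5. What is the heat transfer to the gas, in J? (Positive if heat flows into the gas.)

P₁ = nRT₁/V₁ = 1.09×8.314×352/15.3 = 208 kPa.
Isochoric: V stays 15.3 L; P/T = const ⇒ T₂ = 572 K, P₂ = 339 kPa.
W = 0 (no volume change).
ΔU = nCvΔT = 1.09×20.8×(572−352) = 4980 J.
Q = ΔU = 4980 J.

4980 J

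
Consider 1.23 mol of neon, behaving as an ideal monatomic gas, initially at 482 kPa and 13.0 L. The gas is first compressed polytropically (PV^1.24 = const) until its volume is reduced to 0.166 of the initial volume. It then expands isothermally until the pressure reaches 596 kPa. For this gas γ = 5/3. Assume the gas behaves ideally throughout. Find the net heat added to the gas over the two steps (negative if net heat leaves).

10400 J

T₁ = P₁V₁/(nR) = 482×13.0/(1.23×8.314) = 613 K.
Step 1 — Polytropic n=1.24: T₂ = T₁(V₁/V₂)^(n−1) = 613×(6.02)^0.24 = 943 K; P₂ = P₁(V₁/V₂)^n = 4470 kPa.
W = (P₁V₁−P₂V₂)/(n−1) = (482×13.0−4470×2.16)/0.24 = -14100 J.
ΔU = nCvΔT = 1.23×12.5×(943−613) = 5060 J.
Q = ΔU + W = -9000 J.
State after step 1: P = 4470 kPa, V = 2.16 L, T = 943 K.
Step 2 — Isothermal: T stays 943 K; PV = const ⇒ V₂ = 16.2 L, P₂ = 596 kPa.
ΔU = 0 (ideal gas, T constant).
W = nRT ln(V₂/V₁) = 1.23×8.314×943×ln(7.50) = 19400 J.
Q = ΔU + W = 19400 J.
Net over both steps: W = 5360 J, Q = 10400 J, ΔU = 5060 J.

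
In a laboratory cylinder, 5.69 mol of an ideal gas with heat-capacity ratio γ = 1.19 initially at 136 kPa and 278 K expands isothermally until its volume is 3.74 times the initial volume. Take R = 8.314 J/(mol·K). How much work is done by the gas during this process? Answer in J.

17300 J

V₁ = nRT₁/P₁ = 5.69×8.314×278/136 = 96.7 L.
Isothermal: T stays 278 K; PV = const ⇒ V₂ = 362 L, P₂ = 36.4 kPa.
W = nRT ln(V₂/V₁) = 5.69×8.314×278×ln(3.74) = 17300 J.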